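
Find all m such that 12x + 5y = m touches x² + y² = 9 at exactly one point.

The line touches the circle iff its distance from (0, 0) is 3:
|12·0 + 5·0 − m| / √169 = 3
|m| = 3·13, so m = 39 or m = −39.

m = −39 or m = 39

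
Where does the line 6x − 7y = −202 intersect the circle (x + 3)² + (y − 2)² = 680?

(−29, 4) and (−1, 28)

Express y = (202 + 6x)/7 and substitute into the circle:
85x² + 2550x + 2465 = 0  ⟹  x² + 30x + 29 = 0
x = −1 or x = −29, giving (−1, 28) and (−29, 4).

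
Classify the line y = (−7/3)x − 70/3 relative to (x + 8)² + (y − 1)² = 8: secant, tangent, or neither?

secant

Substituting the line into the circle gives 58x² + 1166x + 5833 = 0.
Δ = 1359556 − 1353256 = 6300.
Two real roots: the line is a secant.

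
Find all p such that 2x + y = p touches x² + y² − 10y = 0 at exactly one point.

p = 5 ± 5√5

The line touches the circle iff its distance from (0, 5) is 5:
|2·0 + 1·5 − p| / √5 = 5
|p − (5)| = 5√5.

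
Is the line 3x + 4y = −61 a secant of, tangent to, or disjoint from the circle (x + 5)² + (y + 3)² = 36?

Centre (−5, −3), r² = 36. Distance² from centre to line = (34)²/25 = 1156/25.
Since d² > r², the line lies outside the circle.

disjoint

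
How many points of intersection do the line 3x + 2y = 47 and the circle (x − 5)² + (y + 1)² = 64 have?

Centre (5, −1), r² = 64. Distance² from centre to line = (−34)²/13 = 1156/13.
Since d² > r², the line lies outside the circle.

0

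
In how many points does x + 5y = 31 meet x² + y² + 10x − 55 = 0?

2

Centre (−5, 0), r² = 80. Distance² from centre to line = (−36)²/26 = 648/13.
Since d² < r², the line cuts the circle twice.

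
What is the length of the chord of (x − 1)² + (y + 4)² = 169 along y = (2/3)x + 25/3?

Substitute y = (25 + 2x)/3:
13x² + 130x − 143 = 0  ⟹  x² + 10x − 11 = 0
x = 1 or x = −11, giving (1, 9) and (−11, 1).
Chord length = distance between (1, 9) and (−11, 1) = √208 = 4√13.

4√13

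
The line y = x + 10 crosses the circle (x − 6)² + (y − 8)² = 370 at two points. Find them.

(−11, −1) and (15, 25)

Express y = x + 10 and substitute into the circle:
2x² − 8x − 330 = 0  ⟹  x² − 4x − 165 = 0
x = 15 or x = −11, giving (15, 25) and (−11, −1).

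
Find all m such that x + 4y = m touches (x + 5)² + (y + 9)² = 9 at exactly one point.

m = −41 ± 3√17

For a tangent, require d(centre, line) = r = 3.
|1·(−5) + 4·(−9) − m| / √17 = 3
|m − (−41)| = 3√17.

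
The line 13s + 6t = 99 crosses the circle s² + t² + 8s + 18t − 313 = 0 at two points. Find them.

Substitute t = (99 − 13s)/6:
205s² − 3690s + 9225 = 0  ⟹  s² − 18s + 45 = 0
s = 15 or s = 3, giving (15, −16) and (3, 10).

(3, 10) and (15, −16)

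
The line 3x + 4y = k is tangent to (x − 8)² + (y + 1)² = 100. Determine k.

k = −30 or k = 70

The line touches the circle iff its distance from (8, −1) is 10:
|3·8 + 4·(−1) − k| / √25 = 10
|k − (20)| = 10·5, so k = 70 or k = −30.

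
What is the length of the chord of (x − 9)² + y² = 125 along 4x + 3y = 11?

20

Centre (9, 0), r² = 125. Perpendicular distance d from centre to line = |25| / √25 = 25/√25.
Half the chord is √(r² − d²) = √(100), so the full chord is 20.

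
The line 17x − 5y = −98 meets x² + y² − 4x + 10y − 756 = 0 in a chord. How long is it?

Substitute y = (98 + 17x)/5:
314x² + 4082x − 4396 = 0  ⟹  x² + 13x − 14 = 0
x = 1 or x = −14, giving (1, 23) and (−14, −28).
Chord length = distance between (1, 23) and (−14, −28) = √2826 = 3√314.

3√314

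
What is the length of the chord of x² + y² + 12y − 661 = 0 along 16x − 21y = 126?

2√697

Substitute y = (−126 + 16x)/21:
697x² − 307377 = 0  ⟹  x² − 441 = 0
x = 21 or x = −21, giving (21, 10) and (−21, −22).
Chord length = distance between (21, 10) and (−21, −22) = √2788 = 2√697.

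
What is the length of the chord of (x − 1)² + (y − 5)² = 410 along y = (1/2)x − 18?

2√5

Express y = (−36 + x)/2 and substitute into the circle:
5x² − 100x + 480 = 0  ⟹  x² − 20x + 96 = 0
x = 12 or x = 8, giving (12, −12) and (8, −14).
Chord length = distance between (12, −12) and (8, −14) = √20 = 2√5.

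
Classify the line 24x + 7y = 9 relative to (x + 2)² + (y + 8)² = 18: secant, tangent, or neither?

Substituting the line into the circle gives 625x² − 2924x + 3539 = 0.
Δ = 8549776 − 8847500 = −297724.
No real roots: the line does not meet the circle.

neither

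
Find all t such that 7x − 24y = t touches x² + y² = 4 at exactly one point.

For a tangent, require d(centre, line) = r = 2.
|7·0 − 24·0 − t| / √625 = 2
|t| = 2·25, so t = 50 or t = −50.

t = −50 or t = 50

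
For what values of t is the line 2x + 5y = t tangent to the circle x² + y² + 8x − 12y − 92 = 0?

Tangency holds when the distance from the centre (−4, 6) to the line equals the radius 12:
|2·(−4) + 5·6 − t| / √29 = 12
|t − (22)| = 12√29.

t = 22 ± 12√29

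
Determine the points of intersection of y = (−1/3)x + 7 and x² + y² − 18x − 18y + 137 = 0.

Substitute y = (21 − x)/3:
10x² − 150x + 540 = 0  ⟹  x² − 15x + 54 = 0
x = 9 or x = 6, giving (9, 4) and (6, 5).

(6, 5) and (9, 4)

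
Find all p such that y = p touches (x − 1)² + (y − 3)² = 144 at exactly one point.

For a tangent, require d(centre, line) = r = 12.
|0·1 + 1·3 − p| / √1 = 12
|p − (3)| = 12, so p = 15 or p = −9.

p = −9 or p = 15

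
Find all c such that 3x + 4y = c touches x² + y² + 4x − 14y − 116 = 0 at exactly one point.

Tangency holds when the distance from the centre (−2, 7) to the line equals the radius 13:
|3·(−2) + 4·7 − c| / √25 = 13
|c − (22)| = 13·5, so c = 87 or c = −43.

c = −43 or c = 87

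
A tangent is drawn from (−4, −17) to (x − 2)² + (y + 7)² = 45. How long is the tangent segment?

With centre O = (2, −7), |OP|² = 136 and r² = 45.
Power of the point: PT² = |PO|² − r² = 91, so PT = √91.

√91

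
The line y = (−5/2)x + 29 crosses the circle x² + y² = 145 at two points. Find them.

(8, 9) and (12, −1)

Substitute y = (58 − 5x)/2:
29x² − 580x + 2784 = 0  ⟹  x² − 20x + 96 = 0
x = 12 or x = 8, giving (12, −1) and (8, 9).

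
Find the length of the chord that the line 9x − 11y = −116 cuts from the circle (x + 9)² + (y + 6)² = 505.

3√202

Express y = (116 + 9x)/11 and substitute into the circle:
202x² + 5454x − 18180 = 0  ⟹  x² + 27x − 90 = 0
x = 3 or x = −30, giving (3, 13) and (−30, −14).
Chord length = distance between (3, 13) and (−30, −14) = √1818 = 3√202.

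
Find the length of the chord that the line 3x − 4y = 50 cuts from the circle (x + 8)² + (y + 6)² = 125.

Express y = (−50 + 3x)/4 and substitute into the circle:
25x² + 100x − 300 = 0  ⟹  x² + 4x − 12 = 0
x = 2 or x = −6, giving (2, −11) and (−6, −17).
Chord length = distance between (2, −11) and (−6, −17) = √100 = 10.

10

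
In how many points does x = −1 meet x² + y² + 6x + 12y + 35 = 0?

2

Centre (−3, −6), r² = 10. Distance² from centre to line = (−2)² = 4.
Since d² < r², the line cuts the circle twice.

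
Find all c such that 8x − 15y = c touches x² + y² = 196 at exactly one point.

The line touches the circle iff its distance from (0, 0) is 14:
|8·0 − 15·0 − c| / √289 = 14
|c| = 14·17, so c = 238 or c = −238.

c = −238 or c = 238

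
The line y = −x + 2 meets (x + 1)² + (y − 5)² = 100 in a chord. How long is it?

From the line, y = −x + 2. Substituting:
2x² + 8x − 90 = 0  ⟹  x² + 4x − 45 = 0
x = 5 or x = −9, giving (5, −3) and (−9, 11).
|(5, −3) − (−9, 11)| = √((14)² + (−14)²) = 14√2.

14√2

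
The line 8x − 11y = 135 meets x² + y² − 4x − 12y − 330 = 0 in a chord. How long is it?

Express y = (−135 + 8x)/11 and substitute into the circle:
185x² − 3700x − 3885 = 0  ⟹  x² − 20x − 21 = 0
x = 21 or x = −1, giving (21, 3) and (−1, −13).
Chord length = distance between (21, 3) and (−1, −13) = √740 = 2√185.

2√185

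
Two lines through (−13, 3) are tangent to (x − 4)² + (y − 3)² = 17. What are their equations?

x + 4y = −1 and x − 4y = −25

A line y − (3) = m(x − (−13)) is tangent when its distance from (4, 3) is √17:
[m·(17) − (0)]² = 17(m² + 1)
16m² − 1 = 0, so m = −1/4 or m = 1/4.
Through (−13, 3) these give x + 4y = −1 and x − 4y = −25.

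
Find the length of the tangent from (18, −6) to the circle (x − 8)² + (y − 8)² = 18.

The centre is (8, 8) and r = 3√2. The square of the distance from P to the centre is 100 + 196 = 296.
Power of the point: PT² = |PO|² − r² = 278, so PT = √278.

√278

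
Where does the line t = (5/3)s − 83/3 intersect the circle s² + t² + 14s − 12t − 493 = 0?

(10, −11) and (16, −1)

From the line, t = (−83 + 5s)/3. Substituting:
34s² − 884s + 5440 = 0  ⟹  s² − 26s + 160 = 0
s = 16 or s = 10, giving (16, −1) and (10, −11).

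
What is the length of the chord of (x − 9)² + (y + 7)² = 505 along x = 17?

The line gives x = 17. Substituting into the circle:
y² + 14y − 392 = 0
y = 14 or y = −28, giving (17, 14) and (17, −28).
Chord length = distance between (17, 14) and (17, −28) = √1764 = 42.

42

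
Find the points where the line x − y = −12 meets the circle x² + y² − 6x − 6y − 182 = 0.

Express y = x + 12 and substitute into the circle:
2x² + 12x − 110 = 0  ⟹  x² + 6x − 55 = 0
x = 5 or x = −11, giving (5, 17) and (−11, 1).

(−11, 1) and (5, 17)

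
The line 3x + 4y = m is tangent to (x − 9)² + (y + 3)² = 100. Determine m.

Tangency holds when the distance from the centre (9, −3) to the line equals the radius 10:
|3·9 + 4·(−3) − m| / √25 = 10
|m − (15)| = 10·5, so m = 65 or m = −35.

m = −35 or m = 65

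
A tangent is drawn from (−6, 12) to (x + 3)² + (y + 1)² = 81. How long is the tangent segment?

The centre is (−3, −1) and r = 9. The square of the distance from P to the centre is 9 + 169 = 178.
The tangent meets the radius at right angles, so tangent² = |PO|² − r² = 178 − 81 = 97.

√97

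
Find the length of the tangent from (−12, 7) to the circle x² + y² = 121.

6√2

Centre (0, 0), r² = 121. |PO|² = (−12)² + (7)² = 193.
Power of the point: PT² = |PO|² − r² = 72, so PT = 6√2.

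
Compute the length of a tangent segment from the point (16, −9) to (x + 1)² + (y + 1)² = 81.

With centre O = (−1, −1), |OP|² = 353 and r² = 81.
By the tangent–radius right angle, tangent length = √(|PO|² − r²) = √272 = 4√17.

4√17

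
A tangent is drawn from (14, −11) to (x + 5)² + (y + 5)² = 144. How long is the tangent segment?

With centre O = (−5, −5), |OP|² = 397 and r² = 144.
The tangent meets the radius at right angles, so tangent² = |PO|² − r² = 397 − 144 = 253.

√253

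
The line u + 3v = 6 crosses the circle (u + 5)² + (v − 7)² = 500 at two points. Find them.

(−27, 11) and (15, −3)

Express v = (6 − u)/3 and substitute into the circle:
10u² + 120u − 4050 = 0  ⟹  u² + 12u − 405 = 0
u = 15 or u = −27, giving (15, −3) and (−27, 11).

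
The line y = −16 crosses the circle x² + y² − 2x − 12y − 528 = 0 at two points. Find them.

(−8, −16) and (10, −16)

Express y = −16 and substitute into the circle:
x² − 2x − 80 = 0
x = 10 or x = −8, giving (10, −16) and (−8, −16).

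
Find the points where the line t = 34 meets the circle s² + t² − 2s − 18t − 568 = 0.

(−4, 34) and (6, 34)

From the line, t = 34. Substituting:
s² − 2s − 24 = 0
s = 6 or s = −4, giving (6, 34) and (−4, 34).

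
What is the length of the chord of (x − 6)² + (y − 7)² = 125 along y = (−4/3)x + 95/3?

Express y = (95 − 4x)/3 and substitute into the circle:
25x² − 700x + 4675 = 0  ⟹  x² − 28x + 187 = 0
x = 17 or x = 11, giving (17, 9) and (11, 17).
|(17, 9) − (11, 17)| = √((6)² + (−8)²) = 10.

10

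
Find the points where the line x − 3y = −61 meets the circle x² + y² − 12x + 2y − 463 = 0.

Substitute y = (61 + x)/3:
10x² + 20x − 80 = 0  ⟹  x² + 2x − 8 = 0
x = 2 or x = −4, giving (2, 21) and (−4, 19).

(−4, 19) and (2, 21)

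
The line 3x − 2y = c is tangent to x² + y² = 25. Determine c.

Tangency holds when the distance from the centre (0, 0) to the line equals the radius 5:
|3·0 − 2·0 − c| / √13 = 5
|c| = 5√13.

c = ±5√13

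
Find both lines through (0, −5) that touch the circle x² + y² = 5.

2x − y = 5 and 2x + y = −5

Write the tangent as mx − y + (−5 − m·(0)) = 0 and set its distance from the centre to √5:
(0m − (5))² = 5(m² + 1)
m² − 4 = 0, so m = 2 or m = −2.
Through (0, −5) these give 2x − y = 5 and 2x + y = −5.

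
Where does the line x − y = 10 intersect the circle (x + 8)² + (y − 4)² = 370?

(−5, −15) and (11, 1)

Express y = x − 10 and substitute into the circle:
2x² − 12x − 110 = 0  ⟹  x² − 6x − 55 = 0
x = 11 or x = −5, giving (11, 1) and (−5, −15).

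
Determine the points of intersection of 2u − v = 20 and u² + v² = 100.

From the line, v = 2u − 20. Substituting:
5u² − 80u + 300 = 0  ⟹  u² − 16u + 60 = 0
u = 10 or u = 6, giving (10, 0) and (6, −8).

(6, −8) and (10, 0)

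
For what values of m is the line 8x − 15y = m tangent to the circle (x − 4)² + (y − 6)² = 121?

m = −245 or m = 129

For a tangent, require d(centre, line) = r = 11.
|8·4 − 15·6 − m| / √289 = 11
|m − (−58)| = 11·17, so m = 129 or m = −245.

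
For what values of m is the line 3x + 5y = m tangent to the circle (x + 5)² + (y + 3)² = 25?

m = −30 ± 5√34

Tangency holds when the distance from the centre (−5, −3) to the line equals the radius 5:
|3·(−5) + 5·(−3) − m| / √34 = 5
|m − (−30)| = 5√34.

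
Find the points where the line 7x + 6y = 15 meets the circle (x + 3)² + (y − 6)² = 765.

(−21, 27) and (15, −15)

From the line, y = (15 − 7x)/6. Substituting:
85x² + 510x − 26775 = 0  ⟹  x² + 6x − 315 = 0
x = 15 or x = −21, giving (15, −15) and (−21, 27).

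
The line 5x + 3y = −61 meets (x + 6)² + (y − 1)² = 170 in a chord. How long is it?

Centre (−6, 1), r² = 170. Perpendicular distance d from centre to line = |34| / √34 = 34/√34.
Half the chord is √(r² − d²) = √(136), so the full chord is 4√34.

4√34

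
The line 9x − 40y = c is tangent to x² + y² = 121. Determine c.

For a tangent, require d(centre, line) = r = 11.
|9·0 − 40·0 − c| / √1681 = 11
|c| = 11·41, so c = 451 or c = −451.

c = −451 or c = 451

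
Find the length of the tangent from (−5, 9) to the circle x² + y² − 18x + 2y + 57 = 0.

√271

With centre O = (9, −1), |OP|² = 296 and r² = 25.
The tangent meets the radius at right angles, so tangent² = |PO|² − r² = 296 − 25 = 271.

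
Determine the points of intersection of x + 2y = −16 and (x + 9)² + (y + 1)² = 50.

From the line, y = (−16 − x)/2. Substituting:
5x² + 100x + 320 = 0  ⟹  x² + 20x + 64 = 0
x = −4 or x = −16, giving (−4, −6) and (−16, 0).

(−16, 0) and (−4, −6)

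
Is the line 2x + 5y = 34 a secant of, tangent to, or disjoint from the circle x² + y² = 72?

secant

Substituting the line into the circle gives 29x² − 136x − 644 = 0.
Δ = 18496 − (−74704) = 93200.
Two real roots: the line is a secant.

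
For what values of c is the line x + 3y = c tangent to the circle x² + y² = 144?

Tangency holds when the distance from the centre (0, 0) to the line equals the radius 12:
|1·0 + 3·0 − c| / √10 = 12
|c| = 12√10.

c = ±12√10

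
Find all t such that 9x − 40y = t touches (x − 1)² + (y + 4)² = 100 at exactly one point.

The line touches the circle iff its distance from (1, −4) is 10:
|9·1 − 40·(−4) − t| / √1681 = 10
|t − (169)| = 10·41, so t = 579 or t = −241.

t = −241 or t = 579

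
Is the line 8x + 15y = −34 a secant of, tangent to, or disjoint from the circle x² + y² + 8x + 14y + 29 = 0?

disjoint

d² = (8·(−4) + 15·(−7) − (−34))²/289 = 10609/289; r² = 36.
Since d² > r², the line lies outside the circle.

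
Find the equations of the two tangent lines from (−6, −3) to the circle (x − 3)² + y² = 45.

A line y − (−3) = m(x − (−6)) is tangent when its distance from (3, 0) is 3√5:
[m·(9) − (3)]² = 45(m² + 1)
2m² − 3m − 2 = 0, so m = −1/2 or m = 2.
With m = −1/2: x + 2y = −12. With m = 2: 2x − y = −9.

x + 2y = −12 and 2x − y = −9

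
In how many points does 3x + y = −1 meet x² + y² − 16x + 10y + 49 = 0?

1

Centre (8, −5), r² = 40. Distance² from centre to line = (20)²/10 = 40.
Since d² = r², the line is tangent.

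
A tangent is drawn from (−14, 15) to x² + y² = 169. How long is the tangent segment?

6√7

With centre O = (0, 0), |OP|² = 421 and r² = 169.
The tangent meets the radius at right angles, so tangent² = |PO|² − r² = 421 − 169 = 252.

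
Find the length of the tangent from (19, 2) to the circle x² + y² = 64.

√301

The centre is (0, 0) and r = 8. The square of the distance from P to the centre is 361 + 4 = 365.
Power of the point: PT² = |PO|² − r² = 301, so PT = √301.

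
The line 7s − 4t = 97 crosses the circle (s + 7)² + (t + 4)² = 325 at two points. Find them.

Substitute t = (−97 + 7s)/4:
65s² − 910s + 2145 = 0  ⟹  s² − 14s + 33 = 0
s = 11 or s = 3, giving (11, −5) and (3, −19).

(3, −19) and (11, −5)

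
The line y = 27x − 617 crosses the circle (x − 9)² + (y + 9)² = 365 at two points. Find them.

(22, −23) and (23, 4)

Substitute y = 27x − 617:
730x² − 32850x + 369380 = 0  ⟹  x² − 45x + 506 = 0
x = 23 or x = 22, giving (23, 4) and (22, −23).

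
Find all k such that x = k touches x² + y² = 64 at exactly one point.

The line touches the circle iff its distance from (0, 0) is 8:
|1·0 + 0·0 − k| / √1 = 8
|k| = 8, so k = 8 or k = −8.

k = −8 or k = 8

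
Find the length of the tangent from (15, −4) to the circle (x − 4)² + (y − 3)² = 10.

4√10

The centre is (4, 3) and r = √10. The square of the distance from P to the centre is 121 + 49 = 170.
By the tangent–radius right angle, tangent length = √(|PO|² − r²) = √160 = 4√10.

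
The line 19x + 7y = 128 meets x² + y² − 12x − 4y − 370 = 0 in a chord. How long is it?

2√410

Centre (6, 2), r² = 410. Perpendicular distance d from centre to line = |0| / √410 = 0/√410.
Half the chord is √(r² − d²) = √(410), so the full chord is 2√410.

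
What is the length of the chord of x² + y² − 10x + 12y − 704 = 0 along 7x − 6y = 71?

6√85

Centre (5, −6), r² = 765. Perpendicular distance d from centre to line = |0| / √85 = 0/√85.
Half the chord is √(r² − d²) = √(765), so the full chord is 6√85.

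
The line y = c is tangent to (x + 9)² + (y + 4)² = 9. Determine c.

Tangency holds when the distance from the centre (−9, −4) to the line equals the radius 3:
|0·(−9) + 1·(−4) − c| / √1 = 3
|c − (−4)| = 3, so c = −1 or c = −7.

c = −7 or c = −1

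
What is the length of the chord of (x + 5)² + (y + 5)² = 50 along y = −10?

Express y = −10 and substitute into the circle:
x² + 10x = 0
x = 0 or x = −10, giving (0, −10) and (−10, −10).
|(0, −10) − (−10, −10)| = √((10)² + (0)²) = 10.

10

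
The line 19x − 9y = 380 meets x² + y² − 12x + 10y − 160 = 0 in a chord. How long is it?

√442

The distance from (6, −5) to the line is 221/√442, and r² = 221.
Chord = 2√(r² − d²) = 2·√(221/2) = √442.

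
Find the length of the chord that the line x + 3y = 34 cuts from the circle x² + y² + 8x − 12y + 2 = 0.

Express y = (34 − x)/3 and substitute into the circle:
10x² + 40x − 50 = 0  ⟹  x² + 4x − 5 = 0
x = 1 or x = −5, giving (1, 11) and (−5, 13).
Chord length = distance between (1, 11) and (−5, 13) = √40 = 2√10.

2√10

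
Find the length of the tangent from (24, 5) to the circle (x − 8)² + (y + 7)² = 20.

With centre O = (8, −7), |OP|² = 400 and r² = 20.
Power of the point: PT² = |PO|² − r² = 380, so PT = 2√95.

2√95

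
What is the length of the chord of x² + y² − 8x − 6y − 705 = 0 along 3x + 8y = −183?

2√73

Centre (4, 3), r² = 730. Perpendicular distance d from centre to line = |219| / √73 = 219/√73.
Chord = 2√(r² − d²) = 2·√(73) = 2√73.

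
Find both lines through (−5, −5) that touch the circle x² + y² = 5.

x − 2y = 5 and 2x − y = −5

Let a tangent through (−5, −5) have slope m. Its distance from (0, 0) must equal √5:
(5m − (5))² = 5(m² + 1)
2m² − 5m + 2 = 0, so m = 1/2 or m = 2.
With m = 1/2: x − 2y = 5. With m = 2: 2x − y = −5.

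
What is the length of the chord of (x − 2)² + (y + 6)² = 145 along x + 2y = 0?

10√5

The distance from (2, −6) to the line is 10/√5, and r² = 145.
Chord = 2√(r² − d²) = 2·√(125) = 10√5.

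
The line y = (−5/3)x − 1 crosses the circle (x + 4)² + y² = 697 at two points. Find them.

Express y = (−3 − 5x)/3 and substitute into the circle:
34x² + 102x − 6120 = 0  ⟹  x² + 3x − 180 = 0
x = 12 or x = −15, giving (12, −21) and (−15, 24).

(−15, 24) and (12, −21)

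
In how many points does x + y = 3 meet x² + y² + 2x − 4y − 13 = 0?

Substituting the line into the circle gives 2x² − 16 = 0.
Discriminant = (0)² − 4·2·(−16) = 128 > 0.
Two real roots: the line is a secant.

2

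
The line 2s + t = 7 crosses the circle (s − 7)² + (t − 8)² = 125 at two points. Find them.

Express t = −2s + 7 and substitute into the circle:
5s² − 10s − 75 = 0  ⟹  s² − 2s − 15 = 0
s = 5 or s = −3, giving (5, −3) and (−3, 13).

(−3, 13) and (5, −3)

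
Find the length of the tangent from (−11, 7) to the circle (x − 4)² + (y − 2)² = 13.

The centre is (4, 2) and r = √13. The square of the distance from P to the centre is 225 + 25 = 250.
The tangent meets the radius at right angles, so tangent² = |PO|² − r² = 250 − 13 = 237.

√237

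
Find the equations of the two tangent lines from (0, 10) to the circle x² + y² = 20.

A line y − (10) = m(x − (0)) is tangent when its distance from (0, 0) is 2√5:
(0m − (−10))² = 20(m² + 1)
m² − 4 = 0, so m = 2 or m = −2.
With m = 2: 2x − y = −10. With m = −2: 2x + y = 10.

2x − y = −10 and 2x + y = 10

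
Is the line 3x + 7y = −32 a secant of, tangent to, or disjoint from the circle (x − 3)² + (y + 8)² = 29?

d² = (3·3 + 7·(−8) − (−32))²/58 = 225/58; r² = 29.
Since d² < r², the line cuts the circle twice.

secant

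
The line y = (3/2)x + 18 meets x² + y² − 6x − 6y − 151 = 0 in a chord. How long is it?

4√13

From the line, y = (36 + 3x)/2. Substituting:
13x² + 156x + 260 = 0  ⟹  x² + 12x + 20 = 0
x = −2 or x = −10, giving (−2, 15) and (−10, 3).
|(−2, 15) − (−10, 3)| = √((8)² + (12)²) = 4√13.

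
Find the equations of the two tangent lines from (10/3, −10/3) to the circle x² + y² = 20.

Write the tangent as mx − y + (−10/3 − m·(10/3)) = 0 and set its distance from the centre to 2√5:
[m·(−10/3) − (10/3)]² = 20(m² + 1)
2m² − 5m + 2 = 0, so m = 1/2 or m = 2.
Through (10/3, −10/3) these give x − 2y = 10 and 2x − y = 10.

x − 2y = 10 and 2x − y = 10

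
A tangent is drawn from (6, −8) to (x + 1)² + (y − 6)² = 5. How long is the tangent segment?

4√15

With centre O = (−1, 6), |OP|² = 245 and r² = 5.
Power of the point: PT² = |PO|² − r² = 240, so PT = 4√15.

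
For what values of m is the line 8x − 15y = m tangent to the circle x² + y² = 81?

m = −153 or m = 153

For a tangent, require d(centre, line) = r = 9.
|8·0 − 15·0 − m| / √289 = 9
|m| = 9·17, so m = 153 or m = −153.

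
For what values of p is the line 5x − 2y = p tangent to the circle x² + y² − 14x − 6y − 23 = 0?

p = 29 ± 9√29

Tangency holds when the distance from the centre (7, 3) to the line equals the radius 9:
|5·7 − 2·3 − p| / √29 = 9
|p − (29)| = 9√29.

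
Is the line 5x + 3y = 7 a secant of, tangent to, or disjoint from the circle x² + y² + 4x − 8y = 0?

secant

d² = (5·(−2) + 3·4 − (7))²/34 = 25/34; r² = 20.
Since d² < r², the line cuts the circle twice.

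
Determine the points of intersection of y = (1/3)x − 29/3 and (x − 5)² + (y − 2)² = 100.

Express y = (−29 + x)/3 and substitute into the circle:
10x² − 160x + 550 = 0  ⟹  x² − 16x + 55 = 0
x = 11 or x = 5, giving (11, −6) and (5, −8).

(5, −8) and (11, −6)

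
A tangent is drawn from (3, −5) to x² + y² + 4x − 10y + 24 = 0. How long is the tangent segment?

Centre (−2, 5), r² = 5. |PO|² = (5)² + (−10)² = 125.
The tangent meets the radius at right angles, so tangent² = |PO|² − r² = 125 − 5 = 120.

2√30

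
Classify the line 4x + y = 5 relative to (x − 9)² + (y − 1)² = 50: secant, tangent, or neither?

Substituting the line into the circle gives 17x² − 50x + 47 = 0.
Δ = 2500 − 3196 = −696.
No real roots: the line does not meet the circle.

neither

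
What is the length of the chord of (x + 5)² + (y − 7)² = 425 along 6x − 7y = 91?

Express y = (−91 + 6x)/7 and substitute into the circle:
85x² − 1190x = 0  ⟹  x² − 14x = 0
x = 14 or x = 0, giving (14, −1) and (0, −13).
|(14, −1) − (0, −13)| = √((14)² + (12)²) = 2√85.

2√85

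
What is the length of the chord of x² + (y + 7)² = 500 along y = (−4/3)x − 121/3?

20

Centre (0, −7), r² = 500. Perpendicular distance d from centre to line = |100| / √25 = 100/√25.
Half the chord is √(r² − d²) = √(100), so the full chord is 20.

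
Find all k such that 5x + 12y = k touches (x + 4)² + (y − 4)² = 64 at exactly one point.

k = −76 or k = 132

The line touches the circle iff its distance from (−4, 4) is 8:
|5·(−4) + 12·4 − k| / √169 = 8
|k − (28)| = 8·13, so k = 132 or k = −76.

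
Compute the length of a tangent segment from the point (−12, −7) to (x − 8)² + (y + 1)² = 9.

√427

Centre (8, −1), r² = 9. |PO|² = (−20)² + (−6)² = 436.
Power of the point: PT² = |PO|² − r² = 427, so PT = √427.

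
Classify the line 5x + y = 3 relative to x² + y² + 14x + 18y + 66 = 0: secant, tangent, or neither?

Substituting the line into the circle gives 26x² − 106x + 129 = 0.
Discriminant = (−106)² − 4·26·(129) = −2180 < 0.
No real roots: the line does not meet the circle.

neither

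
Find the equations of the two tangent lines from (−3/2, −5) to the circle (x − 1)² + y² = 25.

Let a tangent through (−3/2, −5) have slope m. Its distance from (1, 0) must equal 5:
(5/2m − (5))² = 25(m² + 1)
3m² + 4m = 0, so m = 0 or m = −4/3.
With m = 0: y = −5. With m = −4/3: 4x + 3y = −21.

y = −5 and 4x + 3y = −21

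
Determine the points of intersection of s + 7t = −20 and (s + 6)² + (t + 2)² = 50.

(−13, −1) and (1, −3)

Express t = (−20 − s)/7 and substitute into the circle:
50s² + 600s − 650 = 0  ⟹  s² + 12s − 13 = 0
s = 1 or s = −13, giving (1, −3) and (−13, −1).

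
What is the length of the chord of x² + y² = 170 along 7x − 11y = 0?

2√170

Centre (0, 0), r² = 170. Perpendicular distance d from centre to line = |0| / √170 = 0/√170.
Half the chord is √(r² − d²) = √(170), so the full chord is 2√170.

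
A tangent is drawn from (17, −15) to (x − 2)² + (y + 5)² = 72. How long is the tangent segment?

√253

With centre O = (2, −5), |OP|² = 325 and r² = 72.
The tangent meets the radius at right angles, so tangent² = |PO|² − r² = 325 − 72 = 253.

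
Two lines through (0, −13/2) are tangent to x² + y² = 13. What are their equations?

3x + 2y = −13 and 3x − 2y = 13

Write the tangent as mx − y + (−13/2 − m·(0)) = 0 and set its distance from the centre to √13:
(0m − (13/2))² = 13(m² + 1)
4m² − 9 = 0, so m = −3/2 or m = 3/2.
Through (0, −13/2) these give 3x + 2y = −13 and 3x − 2y = 13.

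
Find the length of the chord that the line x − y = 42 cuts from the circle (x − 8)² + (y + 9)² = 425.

From the line, y = x − 42. Substituting:
2x² − 82x + 728 = 0  ⟹  x² − 41x + 364 = 0
x = 28 or x = 13, giving (28, −14) and (13, −29).
|(28, −14) − (13, −29)| = √((15)² + (15)²) = 15√2.

15√2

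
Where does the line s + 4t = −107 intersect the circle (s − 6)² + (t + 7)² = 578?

(−11, −24) and (13, −30)

From the line, t = (−107 − s)/4. Substituting:
17s² − 34s − 2431 = 0  ⟹  s² − 2s − 143 = 0
s = 13 or s = −11, giving (13, −30) and (−11, −24).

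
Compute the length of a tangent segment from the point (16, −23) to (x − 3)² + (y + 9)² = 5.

With centre O = (3, −9), |OP|² = 365 and r² = 5.
Power of the point: PT² = |PO|² − r² = 360, so PT = 6√10.

6√10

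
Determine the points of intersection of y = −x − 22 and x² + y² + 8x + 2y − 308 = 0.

Substitute y = −x − 22:
2x² + 50x + 132 = 0  ⟹  x² + 25x + 66 = 0
x = −3 or x = −22, giving (−3, −19) and (−22, 0).

(−22, 0) and (−3, −19)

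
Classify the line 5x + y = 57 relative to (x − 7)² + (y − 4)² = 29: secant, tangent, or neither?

Centre (7, 4), r² = 29. Distance² from centre to line = (−18)²/26 = 162/13.
Since d² < r², the line cuts the circle twice.

secant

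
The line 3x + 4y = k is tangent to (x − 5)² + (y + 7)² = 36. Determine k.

k = −43 or k = 17

The line touches the circle iff its distance from (5, −7) is 6:
|3·5 + 4·(−7) − k| / √25 = 6
|k − (−13)| = 6·5, so k = 17 or k = −43.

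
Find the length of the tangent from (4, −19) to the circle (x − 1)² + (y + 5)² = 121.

The centre is (1, −5) and r = 11. The square of the distance from P to the centre is 9 + 196 = 205.
Power of the point: PT² = |PO|² − r² = 84, so PT = 2√21.

2√21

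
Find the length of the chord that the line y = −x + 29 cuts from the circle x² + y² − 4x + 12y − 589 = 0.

13√2

From the line, y = −x + 29. Substituting:
2x² − 74x + 600 = 0  ⟹  x² − 37x + 300 = 0
x = 25 or x = 12, giving (25, 4) and (12, 17).
Chord length = distance between (25, 4) and (12, 17) = √338 = 13√2.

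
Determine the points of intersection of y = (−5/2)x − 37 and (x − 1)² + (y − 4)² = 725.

From the line, y = (−74 − 5x)/2. Substituting:
29x² + 812x + 3828 = 0  ⟹  x² + 28x + 132 = 0
x = −6 or x = −22, giving (−6, −22) and (−22, 18).

(−22, 18) and (−6, −22)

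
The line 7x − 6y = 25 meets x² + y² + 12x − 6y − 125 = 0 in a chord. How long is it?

From the line, y = (−25 + 7x)/6. Substituting:
85x² − 170x − 2975 = 0  ⟹  x² − 2x − 35 = 0
x = 7 or x = −5, giving (7, 4) and (−5, −10).
|(7, 4) − (−5, −10)| = √((12)² + (14)²) = 2√85.

2√85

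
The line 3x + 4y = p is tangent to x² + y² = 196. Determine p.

For a tangent, require d(centre, line) = r = 14.
|3·0 + 4·0 − p| / √25 = 14
|p| = 14·5, so p = 70 or p = −70.

p = −70 or p = 70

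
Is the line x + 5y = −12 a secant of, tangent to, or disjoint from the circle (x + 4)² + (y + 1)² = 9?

secant

d² = (1·(−4) + 5·(−1) − (−12))²/26 = 9/26; r² = 9.
Since d² < r², the line cuts the circle twice.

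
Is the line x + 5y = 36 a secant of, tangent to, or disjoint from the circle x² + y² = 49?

disjoint

d² = (1·0 + 5·0 − (36))²/26 = 648/13; r² = 49.
Since d² > r², the line lies outside the circle.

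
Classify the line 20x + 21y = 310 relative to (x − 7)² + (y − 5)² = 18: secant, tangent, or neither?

Substituting the line into the circle gives 841x² − 14374x + 55696 = 0.
Discriminant = (−14374)² − 4·841·(55696) = 19250532 > 0.
Two real roots: the line is a secant.

secant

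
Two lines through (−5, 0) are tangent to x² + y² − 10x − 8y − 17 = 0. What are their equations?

3x + 7y = −15 and 7x − 3y = −35

A line y − (0) = m(x − (−5)) is tangent when its distance from (5, 4) is √58:
(10m − (4))² = 58(m² + 1)
21m² − 40m − 21 = 0, so m = −3/7 or m = 7/3.
With m = −3/7: 3x + 7y = −15. With m = 7/3: 7x − 3y = −35.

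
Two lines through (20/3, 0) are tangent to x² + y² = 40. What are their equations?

A line y − (0) = m(x − (20/3)) is tangent when its distance from (0, 0) is 2√10:
[m·(−20/3) − (0)]² = 40(m² + 1)
m² − 9 = 0, so m = −3 or m = 3.
Through (20/3, 0) these give 3x + y = 20 and 3x − y = 20.

3x + y = 20 and 3x − y = 20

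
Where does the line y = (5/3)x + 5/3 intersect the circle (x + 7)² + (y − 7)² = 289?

(−7, −10) and (8, 15)

From the line, y = (5 + 5x)/3. Substituting:
34x² − 34x − 1904 = 0  ⟹  x² − x − 56 = 0
x = 8 or x = −7, giving (8, 15) and (−7, −10).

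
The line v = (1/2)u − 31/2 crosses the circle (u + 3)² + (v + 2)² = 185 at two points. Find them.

Substitute v = (−31 + u)/2:
5u² − 30u + 25 = 0  ⟹  u² − 6u + 5 = 0
u = 5 or u = 1, giving (5, −13) and (1, −15).

(1, −15) and (5, −13)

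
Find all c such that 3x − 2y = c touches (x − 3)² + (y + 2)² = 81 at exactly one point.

c = 13 ± 9√13

The line touches the circle iff its distance from (3, −2) is 9:
|3·3 − 2·(−2) − c| / √13 = 9
|c − (13)| = 9√13.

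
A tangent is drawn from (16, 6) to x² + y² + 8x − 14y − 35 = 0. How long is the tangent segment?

Centre (−4, 7), r² = 100. |PO|² = (20)² + (−1)² = 401.
Power of the point: PT² = |PO|² − r² = 301, so PT = √301.

√301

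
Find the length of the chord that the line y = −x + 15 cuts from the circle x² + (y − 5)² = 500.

30√2

Centre (0, 5), r² = 500. Perpendicular distance d from centre to line = |−10| / √2 = 10/√2.
Chord = 2√(r² − d²) = 2·√(450) = 30√2.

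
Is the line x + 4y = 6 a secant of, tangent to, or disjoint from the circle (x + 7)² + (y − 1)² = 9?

secant

Substituting the line into the circle gives 17x² + 220x + 644 = 0.
Δ = 48400 − 43792 = 4608.
Two real roots: the line is a secant.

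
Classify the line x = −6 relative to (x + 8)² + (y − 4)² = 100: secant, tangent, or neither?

secant

Centre (−8, 4), r² = 100. Distance² from centre to line = (−2)² = 4.
Since d² < r², the line cuts the circle twice.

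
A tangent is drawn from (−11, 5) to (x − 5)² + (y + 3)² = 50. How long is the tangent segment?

Centre (5, −3), r² = 50. |PO|² = (−16)² + (8)² = 320.
Power of the point: PT² = |PO|² − r² = 270, so PT = 3√30.

3√30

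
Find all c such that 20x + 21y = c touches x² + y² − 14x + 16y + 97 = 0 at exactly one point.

c = −144 or c = 88

For a tangent, require d(centre, line) = r = 4.
|20·7 + 21·(−8) − c| / √841 = 4
|c − (−28)| = 4·29, so c = 88 or c = −144.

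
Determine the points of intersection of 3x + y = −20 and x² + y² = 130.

Express y = −3x − 20 and substitute into the circle:
10x² + 120x + 270 = 0  ⟹  x² + 12x + 27 = 0
x = −3 or x = −9, giving (−3, −11) and (−9, 7).

(−9, 7) and (−3, −11)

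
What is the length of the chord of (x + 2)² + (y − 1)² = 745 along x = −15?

48

The line gives x = −15. Substituting into the circle:
y² − 2y − 575 = 0
y = 25 or y = −23, giving (−15, 25) and (−15, −23).
Chord length = distance between (−15, 25) and (−15, −23) = √2304 = 48.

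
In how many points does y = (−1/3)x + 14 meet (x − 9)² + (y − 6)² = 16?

Substituting the line into the circle gives 10x² − 210x + 1161 = 0.
Discriminant = (−210)² − 4·10·(1161) = −2340 < 0.
No real roots: the line does not meet the circle.

0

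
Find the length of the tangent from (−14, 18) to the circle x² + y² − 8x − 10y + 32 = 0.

Centre (4, 5), r² = 9. |PO|² = (−18)² + (13)² = 493.
The tangent meets the radius at right angles, so tangent² = |PO|² − r² = 493 − 9 = 484.

22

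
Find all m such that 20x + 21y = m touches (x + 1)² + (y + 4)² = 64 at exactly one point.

For a tangent, require d(centre, line) = r = 8.
|20·(−1) + 21·(−4) − m| / √841 = 8
|m − (−104)| = 8·29, so m = 128 or m = −336.

m = −336 or m = 128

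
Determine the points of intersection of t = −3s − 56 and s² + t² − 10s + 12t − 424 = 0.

Substitute t = −3s − 56:
10s² + 290s + 2040 = 0  ⟹  s² + 29s + 204 = 0
s = −12 or s = −17, giving (−12, −20) and (−17, −5).

(−17, −5) and (−12, −20)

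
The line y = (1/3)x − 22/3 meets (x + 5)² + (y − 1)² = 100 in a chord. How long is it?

2√10

The distance from (−5, 1) to the line is 30/√10, and r² = 100.
Chord = 2√(r² − d²) = 2·√(10) = 2√10.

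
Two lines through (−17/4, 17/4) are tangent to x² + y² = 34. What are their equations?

A line y − (17/4) = m(x − (−17/4)) is tangent when its distance from (0, 0) is √34:
[m·(17/4) − (−17/4)]² = 34(m² + 1)
15m² − 34m + 15 = 0, so m = 3/5 or m = 5/3.
With m = 3/5: 3x − 5y = −34. With m = 5/3: 5x − 3y = −34.

3x − 5y = −34 and 5x − 3y = −34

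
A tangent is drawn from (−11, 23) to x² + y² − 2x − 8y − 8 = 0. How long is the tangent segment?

Centre (1, 4), r² = 25. |PO|² = (−12)² + (19)² = 505.
Power of the point: PT² = |PO|² − r² = 480, so PT = 4√30.

4√30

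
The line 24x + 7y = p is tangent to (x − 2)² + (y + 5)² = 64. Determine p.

p = −187 or p = 213

For a tangent, require d(centre, line) = r = 8.
|24·2 + 7·(−5) − p| / √625 = 8
|p − (13)| = 8·25, so p = 213 or p = −187.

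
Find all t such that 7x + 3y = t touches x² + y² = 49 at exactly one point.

t = ±7√58

For a tangent, require d(centre, line) = r = 7.
|7·0 + 3·0 − t| / √58 = 7
|t| = 7√58.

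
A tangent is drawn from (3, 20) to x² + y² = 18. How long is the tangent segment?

√391

The centre is (0, 0) and r = 3√2. The square of the distance from P to the centre is 9 + 400 = 409.
By the tangent–radius right angle, tangent length = √(|PO|² − r²) = √391.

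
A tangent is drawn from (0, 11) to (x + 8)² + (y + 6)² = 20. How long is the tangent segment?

The centre is (−8, −6) and r = 2√5. The square of the distance from P to the centre is 64 + 289 = 353.
By the tangent–radius right angle, tangent length = √(|PO|² − r²) = √333 = 3√37.

3√37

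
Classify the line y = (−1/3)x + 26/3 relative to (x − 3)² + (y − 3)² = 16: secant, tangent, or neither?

Substituting the line into the circle gives 10x² − 88x + 226 = 0.
Discriminant = (−88)² − 4·10·(226) = −1296 < 0.
No real roots: the line does not meet the circle.

neither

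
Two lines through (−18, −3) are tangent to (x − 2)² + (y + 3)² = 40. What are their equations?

x − 3y = −9 and x + 3y = −27

Let a tangent through (−18, −3) have slope m. Its distance from (2, −3) must equal 2√10:
[m·(20) − (0)]² = 40(m² + 1)
9m² − 1 = 0, so m = 1/3 or m = −1/3.
With m = 1/3: x − 3y = −9. With m = −1/3: x + 3y = −27.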